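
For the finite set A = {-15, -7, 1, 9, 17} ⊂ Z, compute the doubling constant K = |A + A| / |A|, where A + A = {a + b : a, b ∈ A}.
K = |A + A| / |A| = 9/5

Enumerate A + A = {a + b : a, b ∈ A}. With |A| = 5, there are |A|^2 = 25 ordered sum pairs; collecting distinct values, A + A = {-30, -22, -14, -6, 2, 10, 18, 26, 34}, so |A + A| = 9. Thus K = 9/5. Here |A + A| = 2|A| − 1 = 9, the minimum possible — so K = 9/5 is minimal, which holds iff A is an arithmetic progression.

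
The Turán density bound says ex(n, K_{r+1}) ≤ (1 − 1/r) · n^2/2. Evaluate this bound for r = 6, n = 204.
Turán density bound = (5/6) · 204^2/2 = 17340

Turán's theorem: ex(n, K_{r+1}) is achieved by the complete r-partite Turán graph T(n, r) with parts as balanced as possible, and is at most (1 − 1/r) · n^2/2. For r = 6, n = 204: the density bound is (5/6) · 41616/2 = 17340. Since 6 ∣ 204, the Turán graph T(204, 6) has parts of equal size 34, and its edge count e(T(204, 6)) = 17340 attains the density bound exactly.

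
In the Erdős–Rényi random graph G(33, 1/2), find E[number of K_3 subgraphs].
E[# K_3] = C(33, 3) · (1/2)^C(3, 2) = 5456 / 2^3 = 682

For each 3-subset S of vertices (there are C(33, 3) = 5456 such S), let X_S = 1 if S induces a K_3 (all C(3, 2) = 3 edges present). Then P(X_S = 1) = (1/2)^3 = 1/8. By linearity of expectation, E[# K_3] = C(33, 3) · (1/2)^3 = 5456 / 8 = 682.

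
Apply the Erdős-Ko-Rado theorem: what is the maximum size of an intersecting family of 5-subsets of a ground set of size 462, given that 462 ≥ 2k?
max |F| = C(461, 4) = 1857486555

Erdős-Ko-Rado (1961): when n ≥ 2k, max |F| = C(n−1, k−1). The bound is attained by the star {A : i ∈ A} for any fixed i ∈ [n]. Here C(462−1, 5−1) = C(461, 4) = 1857486555.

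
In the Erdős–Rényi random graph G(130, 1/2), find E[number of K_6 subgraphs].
E[# K_6] = C(130, 6) · (1/2)^C(6, 2) = 5963412000 / 2^15 = 186356625/1024 ≈ 181988.891602

For each 6-subset S of vertices (there are C(130, 6) = 5963412000 such S), let X_S = 1 if S induces a K_6 (all C(6, 2) = 15 edges present). Then P(X_S = 1) = (1/2)^15 = 1/32768. By linearity of expectation, E[# K_6] = C(130, 6) · (1/2)^15 = 5963412000 / 32768 = 186356625/1024 ≈ 181988.891602.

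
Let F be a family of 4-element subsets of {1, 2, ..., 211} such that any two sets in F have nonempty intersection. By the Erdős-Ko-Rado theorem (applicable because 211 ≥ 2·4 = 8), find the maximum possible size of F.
max |F| = C(210, 3) = 1521520

Erdős-Ko-Rado (1961): when n ≥ 2k, max |F| = C(n−1, k−1). The bound is attained by the star {A : i ∈ A} for any fixed i ∈ [n]. Here C(211−1, 4−1) = C(210, 3) = 1521520.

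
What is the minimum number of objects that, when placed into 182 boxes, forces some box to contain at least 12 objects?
n = (12 − 1)·182 + 1 = 2003

By the generalised pigeonhole principle, to guarantee some box contains ≥ r objects we need more than (r − 1) · k objects total. Threshold: n = (r − 1) · k + 1. With r = 12 and k = 182: n = 11 · 182 + 1 = 2002 + 1 = 2003. For n = 2002 = 11 · 182, we can put exactly 11 objects in every box, avoiding 12 in any single one — so 2003 is tight.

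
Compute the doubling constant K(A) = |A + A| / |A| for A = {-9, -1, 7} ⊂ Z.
K = |A + A| / |A| = 5/3

Enumerate A + A = {a + b : a, b ∈ A}. With |A| = 3, there are |A|^2 = 9 ordered sum pairs; collecting distinct values, A + A = {-18, -10, -2, 6, 14}, so |A + A| = 5. Thus K = 5/3. Here |A + A| = 2|A| − 1 = 5, the minimum possible — so K = 5/3 is minimal, which holds iff A is an arithmetic progression.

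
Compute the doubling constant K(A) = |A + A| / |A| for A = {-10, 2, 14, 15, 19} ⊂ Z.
K = |A + A| / |A| = 14/5

Enumerate A + A = {a + b : a, b ∈ A}. With |A| = 5, there are |A|^2 = 25 ordered sum pairs; collecting distinct values, A + A = {-20, -8, 4, 5, 9, 16, 17, 21, 28, 29, 30, 33, 34, 38}, so |A + A| = 14. Thus K = 14/5. For comparison, the minimum possible |A + A| over all 5-element sets is 2·5 − 1 = 9 (so min K = 9/5), attained only by arithmetic progressions.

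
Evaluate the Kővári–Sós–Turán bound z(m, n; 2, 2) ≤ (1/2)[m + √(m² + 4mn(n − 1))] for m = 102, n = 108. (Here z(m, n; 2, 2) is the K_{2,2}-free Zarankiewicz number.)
z(102, 108; 2, 2) ≤ (1/2)[102 + √(102² + 4·102·108·107)] = (1/2)[102 + √4725252] = 1137.8822

Kővári–Sós–Turán: let r_1, ..., r_102 be the row sums and z = Σ r_i the total number of 1s. Each pair of columns can share at most one row with both entries 1 (else a 2×2 all-ones block appears), so Σ_i C(r_i, 2) ≤ C(108, 2) = 5778. By convexity Σ_i C(r_i, 2) ≥ 102·C(z/102, 2) = z(z − 102)/(2·102), giving z² − 102z − 102·108·107 ≤ 0 and hence z ≤ (1/2)[102 + √(10404 + 4·1178712)] = (1/2)[102 + √4725252] ≈ (1/2)(102 + 2173.7645) = 1137.8822.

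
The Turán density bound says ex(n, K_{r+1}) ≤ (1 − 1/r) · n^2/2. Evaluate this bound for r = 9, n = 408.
Turán density bound = (8/9) · 408^2/2 = 73984

Turán's theorem: ex(n, K_{r+1}) is achieved by the complete r-partite Turán graph T(n, r) with parts as balanced as possible, and is at most (1 − 1/r) · n^2/2. For r = 9, n = 408: the density bound is (8/9) · 166464/2 = 73984. The integer-valued extremum is e(T(408, 9)) = 73983, which is strictly less than the density bound 73984 since 9 ∤ 408 (the parts of T(408, 9) cannot all be equal).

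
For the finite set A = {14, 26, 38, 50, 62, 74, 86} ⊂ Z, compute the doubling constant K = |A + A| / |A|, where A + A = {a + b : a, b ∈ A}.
K = |A + A| / |A| = 13/7

Enumerate A + A = {a + b : a, b ∈ A}. With |A| = 7, there are |A|^2 = 49 ordered sum pairs; collecting distinct values, A + A = {28, 40, 52, 64, 76, 88, 100, 112, 124, 136, 148, 160, 172}, so |A + A| = 13. Thus K = 13/7. Here |A + A| = 2|A| − 1 = 13, the minimum possible — so K = 13/7 is minimal, which holds iff A is an arithmetic progression.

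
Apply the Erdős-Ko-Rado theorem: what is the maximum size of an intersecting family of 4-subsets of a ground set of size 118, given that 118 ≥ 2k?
max |F| = C(117, 3) = 260130

The Erdős-Ko-Rado theorem states: for n ≥ 2k, an intersecting family of k-subsets of an n-element set has size at most C(n − 1, k − 1), with equality for 'star' families {A ⊆ [n] : |A| = k, i ∈ A} (fix an element i). For n = 118, k = 4: C(117, 3) = 260130.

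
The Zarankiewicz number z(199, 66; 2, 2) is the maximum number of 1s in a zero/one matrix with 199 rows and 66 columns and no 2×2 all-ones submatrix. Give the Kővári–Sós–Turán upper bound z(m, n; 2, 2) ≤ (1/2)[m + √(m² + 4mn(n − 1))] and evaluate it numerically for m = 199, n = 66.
z(199, 66; 2, 2) ≤ (1/2)[199 + √(199² + 4·199·66·65)] = (1/2)[199 + √3454441] = 1028.8063

Kővári–Sós–Turán: let r_1, ..., r_199 be the row sums and z = Σ r_i the total number of 1s. Each pair of columns can share at most one row with both entries 1 (else a 2×2 all-ones block appears), so Σ_i C(r_i, 2) ≤ C(66, 2) = 2145. By convexity Σ_i C(r_i, 2) ≥ 199·C(z/199, 2) = z(z − 199)/(2·199), giving z² − 199z − 199·66·65 ≤ 0 and hence z ≤ (1/2)[199 + √(39601 + 4·853710)] = (1/2)[199 + √3454441] ≈ (1/2)(199 + 1858.6127) = 1028.8063.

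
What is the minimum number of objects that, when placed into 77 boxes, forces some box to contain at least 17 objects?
n = (17 − 1)·77 + 1 = 1233

By the generalised pigeonhole principle, to guarantee some box contains ≥ r objects we need more than (r − 1) · k objects total. Threshold: n = (r − 1) · k + 1. With r = 17 and k = 77: n = 16 · 77 + 1 = 1232 + 1 = 1233. For n = 1232 = 16 · 77, we can put exactly 16 objects in every box, avoiding 17 in any single one — so 1233 is tight.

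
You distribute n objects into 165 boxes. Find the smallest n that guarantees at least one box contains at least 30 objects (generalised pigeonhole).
n = (30 − 1)·165 + 1 = 4786

By the generalised pigeonhole principle, to guarantee some box contains ≥ r objects we need more than (r − 1) · k objects total. Threshold: n = (r − 1) · k + 1. With r = 30 and k = 165: n = 29 · 165 + 1 = 4785 + 1 = 4786. For n = 4785 = 29 · 165, we can put exactly 29 objects in every box, avoiding 30 in any single one — so 4786 is tight.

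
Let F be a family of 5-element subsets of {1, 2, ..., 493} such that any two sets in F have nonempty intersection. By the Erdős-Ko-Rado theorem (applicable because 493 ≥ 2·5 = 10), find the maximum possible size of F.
max |F| = C(492, 4) = 2411794455

Erdős-Ko-Rado (1961): when n ≥ 2k, max |F| = C(n−1, k−1). The bound is attained by the star {A : i ∈ A} for any fixed i ∈ [n]. Here C(493−1, 5−1) = C(492, 4) = 2411794455.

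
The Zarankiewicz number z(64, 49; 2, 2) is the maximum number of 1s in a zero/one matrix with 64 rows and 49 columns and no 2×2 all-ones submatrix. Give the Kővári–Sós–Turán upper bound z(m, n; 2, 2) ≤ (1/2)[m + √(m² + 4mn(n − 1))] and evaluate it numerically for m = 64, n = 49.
z(64, 49; 2, 2) ≤ (1/2)[64 + √(64² + 4·64·49·48)] = (1/2)[64 + √606208] = 421.2968

Kővári–Sós–Turán: let r_1, ..., r_64 be the row sums and z = Σ r_i the total number of 1s. Each pair of columns can share at most one row with both entries 1 (else a 2×2 all-ones block appears), so Σ_i C(r_i, 2) ≤ C(49, 2) = 1176. By convexity Σ_i C(r_i, 2) ≥ 64·C(z/64, 2) = z(z − 64)/(2·64), giving z² − 64z − 64·49·48 ≤ 0 and hence z ≤ (1/2)[64 + √(4096 + 4·150528)] = (1/2)[64 + √606208] ≈ (1/2)(64 + 778.5936) = 421.2968.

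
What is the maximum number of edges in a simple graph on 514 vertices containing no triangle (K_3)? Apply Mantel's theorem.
ex(514, K_3) = ⌊514^2/4⌋ = 66049

Mantel (1907): a triangle-free graph on n vertices has at most ⌊n^2/4⌋ edges, with equality for the complete bipartite graph K_{⌊n/2⌋, ⌈n/2⌉}. For n = 514: ⌊514^2/4⌋ = ⌊264196/4⌋ = 66049. The extremal graph is K_{257, 257}, which has 257·257 = 66049 edges.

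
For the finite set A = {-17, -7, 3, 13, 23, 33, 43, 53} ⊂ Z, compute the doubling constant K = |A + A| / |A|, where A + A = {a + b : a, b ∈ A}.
K = |A + A| / |A| = 15/8

Enumerate A + A = {a + b : a, b ∈ A}. With |A| = 8, there are |A|^2 = 64 ordered sum pairs; collecting distinct values, A + A = {-34, -24, -14, -4, 6, 16, 26, 36, 46, 56, 66, 76, 86, 96, 106}, so |A + A| = 15. Thus K = 15/8. Here |A + A| = 2|A| − 1 = 15, the minimum possible — so K = 15/8 is minimal, which holds iff A is an arithmetic progression.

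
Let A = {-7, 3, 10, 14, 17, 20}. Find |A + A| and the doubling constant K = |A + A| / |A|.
K = |A + A| / |A| = 18/6 = 3

Enumerate A + A = {a + b : a, b ∈ A}. With |A| = 6, there are |A|^2 = 36 ordered sum pairs; collecting distinct values, A + A = {-14, -4, 3, 6, 7, 10, 13, 17, 20, 23, 24, 27, 28, 30, 31, 34, 37, 40}, so |A + A| = 18. Thus K = 18/6 = 3. For comparison, the minimum possible |A + A| over all 6-element sets is 2·6 − 1 = 11 (so min K = 11/6), attained only by arithmetic progressions.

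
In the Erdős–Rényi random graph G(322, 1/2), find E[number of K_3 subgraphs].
E[# K_3] = C(322, 3) · (1/2)^C(3, 2) = 5512640 / 2^3 = 689080

For each 3-subset S of vertices (there are C(322, 3) = 5512640 such S), let X_S = 1 if S induces a K_3 (all C(3, 2) = 3 edges present). Then P(X_S = 1) = (1/2)^3 = 1/8. By linearity of expectation, E[# K_3] = C(322, 3) · (1/2)^3 = 5512640 / 8 = 689080.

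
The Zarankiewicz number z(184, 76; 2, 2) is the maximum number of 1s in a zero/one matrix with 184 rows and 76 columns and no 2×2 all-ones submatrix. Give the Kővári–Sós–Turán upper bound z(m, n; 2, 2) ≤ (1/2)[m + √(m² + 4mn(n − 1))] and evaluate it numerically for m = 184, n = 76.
z(184, 76; 2, 2) ≤ (1/2)[184 + √(184² + 4·184·76·75)] = (1/2)[184 + √4229056] = 1120.2334

Kővári–Sós–Turán: let r_1, ..., r_184 be the row sums and z = Σ r_i the total number of 1s. Each pair of columns can share at most one row with both entries 1 (else a 2×2 all-ones block appears), so Σ_i C(r_i, 2) ≤ C(76, 2) = 2850. By convexity Σ_i C(r_i, 2) ≥ 184·C(z/184, 2) = z(z − 184)/(2·184), giving z² − 184z − 184·76·75 ≤ 0 and hence z ≤ (1/2)[184 + √(33856 + 4·1048800)] = (1/2)[184 + √4229056] ≈ (1/2)(184 + 2056.4669) = 1120.2334.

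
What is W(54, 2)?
W(54, 2) = 54 + 1 = 55

A 2-term AP is any pair of integers, so a monochromatic 2-AP exists iff some colour is used at least twice. With 54 colours, the colouring i ↦ i on {1, ..., 54} uses each colour once, avoiding any monochromatic pair, so W(54, 2) > 54. For {1, ..., 55}, pigeonhole forces two integers of the same colour, which form a monochromatic 2-AP. Hence W(54, 2) = 55.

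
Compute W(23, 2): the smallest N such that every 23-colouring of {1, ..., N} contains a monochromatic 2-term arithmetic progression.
W(23, 2) = 23 + 1 = 24

A 2-term AP is any pair of integers, so a monochromatic 2-AP exists iff some colour is used at least twice. With 23 colours, the colouring i ↦ i on {1, ..., 23} uses each colour once, avoiding any monochromatic pair, so W(23, 2) > 23. For {1, ..., 24}, pigeonhole forces two integers of the same colour, which form a monochromatic 2-AP. Hence W(23, 2) = 24.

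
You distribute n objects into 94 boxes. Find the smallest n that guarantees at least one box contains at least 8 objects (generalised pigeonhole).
n = (8 − 1)·94 + 1 = 659

By the generalised pigeonhole principle, to guarantee some box contains ≥ r objects we need more than (r − 1) · k objects total. Threshold: n = (r − 1) · k + 1. With r = 8 and k = 94: n = 7 · 94 + 1 = 658 + 1 = 659. For n = 658 = 7 · 94, we can put exactly 7 objects in every box, avoiding 8 in any single one — so 659 is tight.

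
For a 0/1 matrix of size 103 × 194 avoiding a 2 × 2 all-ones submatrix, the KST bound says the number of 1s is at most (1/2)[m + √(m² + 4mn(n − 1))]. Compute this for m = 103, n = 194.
z(103, 194; 2, 2) ≤ (1/2)[103 + √(103² + 4·103·194·193)] = (1/2)[103 + √15436713] = 2015.9791

Kővári–Sós–Turán: let r_1, ..., r_103 be the row sums and z = Σ r_i the total number of 1s. Each pair of columns can share at most one row with both entries 1 (else a 2×2 all-ones block appears), so Σ_i C(r_i, 2) ≤ C(194, 2) = 18721. By convexity Σ_i C(r_i, 2) ≥ 103·C(z/103, 2) = z(z − 103)/(2·103), giving z² − 103z − 103·194·193 ≤ 0 and hence z ≤ (1/2)[103 + √(10609 + 4·3856526)] = (1/2)[103 + √15436713] ≈ (1/2)(103 + 3928.9583) = 2015.9791.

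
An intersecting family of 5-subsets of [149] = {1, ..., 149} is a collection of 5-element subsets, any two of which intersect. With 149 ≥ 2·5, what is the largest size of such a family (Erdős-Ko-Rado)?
max |F| = C(148, 4) = 19190605

The Erdős-Ko-Rado theorem states: for n ≥ 2k, an intersecting family of k-subsets of an n-element set has size at most C(n − 1, k − 1), with equality for 'star' families {A ⊆ [n] : |A| = k, i ∈ A} (fix an element i). For n = 149, k = 5: C(148, 4) = 19190605.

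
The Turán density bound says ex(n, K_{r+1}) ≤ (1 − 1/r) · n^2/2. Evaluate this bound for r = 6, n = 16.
Turán density bound = (5/6) · 16^2/2 = 320/3 ≈ 106.6667

Turán's theorem: ex(n, K_{r+1}) is achieved by the complete r-partite Turán graph T(n, r) with parts as balanced as possible, and is at most (1 − 1/r) · n^2/2. For r = 6, n = 16: the density bound is (5/6) · 256/2 = 320/3 ≈ 106.6667. The integer-valued extremum is e(T(16, 6)) = 106, which is strictly less than the density bound 320/3 since 6 ∤ 16 (the parts of T(16, 6) cannot all be equal).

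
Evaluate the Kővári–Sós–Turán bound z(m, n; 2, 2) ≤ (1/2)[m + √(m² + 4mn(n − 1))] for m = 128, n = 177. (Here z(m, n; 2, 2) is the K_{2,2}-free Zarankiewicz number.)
z(128, 177; 2, 2) ≤ (1/2)[128 + √(128² + 4·128·177·176)] = (1/2)[128 + √15966208] = 2061.8869

Kővári–Sós–Turán: let r_1, ..., r_128 be the row sums and z = Σ r_i the total number of 1s. Each pair of columns can share at most one row with both entries 1 (else a 2×2 all-ones block appears), so Σ_i C(r_i, 2) ≤ C(177, 2) = 15576. By convexity Σ_i C(r_i, 2) ≥ 128·C(z/128, 2) = z(z − 128)/(2·128), giving z² − 128z − 128·177·176 ≤ 0 and hence z ≤ (1/2)[128 + √(16384 + 4·3987456)] = (1/2)[128 + √15966208] ≈ (1/2)(128 + 3995.7738) = 2061.8869.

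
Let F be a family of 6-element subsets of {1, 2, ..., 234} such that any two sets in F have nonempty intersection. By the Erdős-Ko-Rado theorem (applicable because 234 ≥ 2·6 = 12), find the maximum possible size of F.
max |F| = C(233, 5) = 5480724326

The Erdős-Ko-Rado theorem states: for n ≥ 2k, an intersecting family of k-subsets of an n-element set has size at most C(n − 1, k − 1), with equality for 'star' families {A ⊆ [n] : |A| = k, i ∈ A} (fix an element i). For n = 234, k = 6: C(233, 5) = 5480724326.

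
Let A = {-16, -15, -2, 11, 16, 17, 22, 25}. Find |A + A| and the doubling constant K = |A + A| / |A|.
K = |A + A| / |A| = 32/8 = 4

Enumerate A + A = {a + b : a, b ∈ A}. With |A| = 8, there are |A|^2 = 64 ordered sum pairs; collecting distinct values, A + A = {-32, -31, -30, -18, -17, -5, -4, 0, 1, 2, 6, 7, 9, 10, 14, 15, 20, 22, 23, 27, 28, 32, 33, 34, 36, 38, 39, 41, 42, 44, 47, 50}, so |A + A| = 32. Thus K = 32/8 = 4. For comparison, the minimum possible |A + A| over all 8-element sets is 2·8 − 1 = 15 (so min K = 15/8), attained only by arithmetic progressions.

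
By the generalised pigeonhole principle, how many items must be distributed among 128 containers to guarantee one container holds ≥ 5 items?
n = (5 − 1)·128 + 1 = 513

By the generalised pigeonhole principle, to guarantee some box contains ≥ r objects we need more than (r − 1) · k objects total. Threshold: n = (r − 1) · k + 1. With r = 5 and k = 128: n = 4 · 128 + 1 = 512 + 1 = 513. For n = 512 = 4 · 128, we can put exactly 4 objects in every box, avoiding 5 in any single one — so 513 is tight.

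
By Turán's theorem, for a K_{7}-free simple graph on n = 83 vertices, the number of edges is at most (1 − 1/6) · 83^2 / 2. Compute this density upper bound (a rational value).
Turán density bound = (5/6) · 83^2/2 = 34445/12 ≈ 2870.4167

Turán's theorem: ex(n, K_{r+1}) is achieved by the complete r-partite Turán graph T(n, r) with parts as balanced as possible, and is at most (1 − 1/r) · n^2/2. For r = 6, n = 83: the density bound is (5/6) · 6889/2 = 34445/12 ≈ 2870.4167. The integer-valued extremum is e(T(83, 6)) = 2870, which is strictly less than the density bound 34445/12 since 6 ∤ 83 (the parts of T(83, 6) cannot all be equal).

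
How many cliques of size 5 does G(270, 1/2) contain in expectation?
E[# K_5] = C(270, 5) · (1/2)^C(5, 2) = 11520265554 / 2^10 = 5760132777/512 ≈ 11250259.330078

For each 5-subset S of vertices (there are C(270, 5) = 11520265554 such S), let X_S = 1 if S induces a K_5 (all C(5, 2) = 10 edges present). Then P(X_S = 1) = (1/2)^10 = 1/1024. By linearity of expectation, E[# K_5] = C(270, 5) · (1/2)^10 = 11520265554 / 1024 = 5760132777/512 ≈ 11250259.330078.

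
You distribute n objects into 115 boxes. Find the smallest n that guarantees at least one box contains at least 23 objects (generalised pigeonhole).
n = (23 − 1)·115 + 1 = 2531

By the generalised pigeonhole principle, to guarantee some box contains ≥ r objects we need more than (r − 1) · k objects total. Threshold: n = (r − 1) · k + 1. With r = 23 and k = 115: n = 22 · 115 + 1 = 2530 + 1 = 2531. For n = 2530 = 22 · 115, we can put exactly 22 objects in every box, avoiding 23 in any single one — so 2531 is tight.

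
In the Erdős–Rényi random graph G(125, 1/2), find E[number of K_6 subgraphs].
E[# K_6] = C(125, 6) · (1/2)^C(6, 2) = 4690625500 / 2^15 = 1172656375/8192 ≈ 143146.530151

For each 6-subset S of vertices (there are C(125, 6) = 4690625500 such S), let X_S = 1 if S induces a K_6 (all C(6, 2) = 15 edges present). Then P(X_S = 1) = (1/2)^15 = 1/32768. By linearity of expectation, E[# K_6] = C(125, 6) · (1/2)^15 = 4690625500 / 32768 = 1172656375/8192 ≈ 143146.530151.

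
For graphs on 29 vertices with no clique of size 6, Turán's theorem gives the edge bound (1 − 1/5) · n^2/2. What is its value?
Turán density bound = (4/5) · 29^2/2 = 1682/5 ≈ 336.4

Turán's theorem: ex(n, K_{r+1}) is achieved by the complete r-partite Turán graph T(n, r) with parts as balanced as possible, and is at most (1 − 1/r) · n^2/2. For r = 5, n = 29: the density bound is (4/5) · 841/2 = 1682/5 ≈ 336.4. The integer-valued extremum is e(T(29, 5)) = 336, which is strictly less than the density bound 1682/5 since 5 ∤ 29 (the parts of T(29, 5) cannot all be equal).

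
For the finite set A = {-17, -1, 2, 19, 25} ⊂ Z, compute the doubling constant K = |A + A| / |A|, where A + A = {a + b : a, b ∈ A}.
K = |A + A| / |A| = 15/5 = 3

Enumerate A + A = {a + b : a, b ∈ A}. With |A| = 5, there are |A|^2 = 25 ordered sum pairs; collecting distinct values, A + A = {-34, -18, -15, -2, 1, 2, 4, 8, 18, 21, 24, 27, 38, 44, 50}, so |A + A| = 15. Thus K = 15/5 = 3. For comparison, the minimum possible |A + A| over all 5-element sets is 2·5 − 1 = 9 (so min K = 9/5), attained only by arithmetic progressions.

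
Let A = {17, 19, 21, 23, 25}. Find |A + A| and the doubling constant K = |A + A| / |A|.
K = |A + A| / |A| = 9/5

Enumerate A + A = {a + b : a, b ∈ A}. With |A| = 5, there are |A|^2 = 25 ordered sum pairs; collecting distinct values, A + A = {34, 36, 38, 40, 42, 44, 46, 48, 50}, so |A + A| = 9. Thus K = 9/5. Here |A + A| = 2|A| − 1 = 9, the minimum possible — so K = 9/5 is minimal, which holds iff A is an arithmetic progression.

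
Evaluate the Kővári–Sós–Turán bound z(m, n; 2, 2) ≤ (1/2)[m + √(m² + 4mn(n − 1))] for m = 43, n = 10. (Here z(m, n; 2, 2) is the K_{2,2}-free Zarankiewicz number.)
z(43, 10; 2, 2) ≤ (1/2)[43 + √(43² + 4·43·10·9)] = (1/2)[43 + √17329] = 87.3198

Kővári–Sós–Turán: let r_1, ..., r_43 be the row sums and z = Σ r_i the total number of 1s. Each pair of columns can share at most one row with both entries 1 (else a 2×2 all-ones block appears), so Σ_i C(r_i, 2) ≤ C(10, 2) = 45. By convexity Σ_i C(r_i, 2) ≥ 43·C(z/43, 2) = z(z − 43)/(2·43), giving z² − 43z − 43·10·9 ≤ 0 and hence z ≤ (1/2)[43 + √(1849 + 4·3870)] = (1/2)[43 + √17329] ≈ (1/2)(43 + 131.6397) = 87.3198.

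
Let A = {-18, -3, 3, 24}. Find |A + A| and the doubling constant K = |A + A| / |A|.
K = |A + A| / |A| = 9/4

Enumerate A + A = {a + b : a, b ∈ A}. With |A| = 4, there are |A|^2 = 16 ordered sum pairs; collecting distinct values, A + A = {-36, -21, -15, -6, 0, 6, 21, 27, 48}, so |A + A| = 9. Thus K = 9/4. For comparison, the minimum possible |A + A| over all 4-element sets is 2·4 − 1 = 7 (so min K = 7/4), attained only by arithmetic progressions.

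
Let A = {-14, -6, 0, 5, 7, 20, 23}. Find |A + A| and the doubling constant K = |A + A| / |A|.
K = |A + A| / |A| = 27/7

Enumerate A + A = {a + b : a, b ∈ A}. With |A| = 7, there are |A|^2 = 49 ordered sum pairs; collecting distinct values, A + A = {-28, -20, -14, -12, -9, -7, -6, -1, 0, 1, 5, 6, 7, 9, 10, 12, 14, 17, 20, 23, 25, 27, 28, 30, 40, 43, 46}, so |A + A| = 27. Thus K = 27/7. For comparison, the minimum possible |A + A| over all 7-element sets is 2·7 − 1 = 13 (so min K = 13/7), attained only by arithmetic progressions.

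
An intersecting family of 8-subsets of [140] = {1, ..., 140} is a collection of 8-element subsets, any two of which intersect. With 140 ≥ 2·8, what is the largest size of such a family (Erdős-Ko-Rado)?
max |F| = C(139, 7) = 170613359082

The Erdős-Ko-Rado theorem states: for n ≥ 2k, an intersecting family of k-subsets of an n-element set has size at most C(n − 1, k − 1), with equality for 'star' families {A ⊆ [n] : |A| = k, i ∈ A} (fix an element i). For n = 140, k = 8: C(139, 7) = 170613359082.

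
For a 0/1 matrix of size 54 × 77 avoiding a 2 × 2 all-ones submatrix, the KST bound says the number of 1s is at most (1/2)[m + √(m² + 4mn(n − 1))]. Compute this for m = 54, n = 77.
z(54, 77; 2, 2) ≤ (1/2)[54 + √(54² + 4·54·77·76)] = (1/2)[54 + √1266948] = 589.7939

Kővári–Sós–Turán: let r_1, ..., r_54 be the row sums and z = Σ r_i the total number of 1s. Each pair of columns can share at most one row with both entries 1 (else a 2×2 all-ones block appears), so Σ_i C(r_i, 2) ≤ C(77, 2) = 2926. By convexity Σ_i C(r_i, 2) ≥ 54·C(z/54, 2) = z(z − 54)/(2·54), giving z² − 54z − 54·77·76 ≤ 0 and hence z ≤ (1/2)[54 + √(2916 + 4·316008)] = (1/2)[54 + √1266948] ≈ (1/2)(54 + 1125.5878) = 589.7939.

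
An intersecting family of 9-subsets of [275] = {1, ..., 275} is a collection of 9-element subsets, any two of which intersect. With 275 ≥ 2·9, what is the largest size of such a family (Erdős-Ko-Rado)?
max |F| = C(274, 8) = 710710907732046

The Erdős-Ko-Rado theorem states: for n ≥ 2k, an intersecting family of k-subsets of an n-element set has size at most C(n − 1, k − 1), with equality for 'star' families {A ⊆ [n] : |A| = k, i ∈ A} (fix an element i). For n = 275, k = 9: C(274, 8) = 710710907732046.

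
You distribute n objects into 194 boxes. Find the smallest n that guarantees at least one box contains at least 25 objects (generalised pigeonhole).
n = (25 − 1)·194 + 1 = 4657

By the generalised pigeonhole principle, to guarantee some box contains ≥ r objects we need more than (r − 1) · k objects total. Threshold: n = (r − 1) · k + 1. With r = 25 and k = 194: n = 24 · 194 + 1 = 4656 + 1 = 4657. For n = 4656 = 24 · 194, we can put exactly 24 objects in every box, avoiding 25 in any single one — so 4657 is tight.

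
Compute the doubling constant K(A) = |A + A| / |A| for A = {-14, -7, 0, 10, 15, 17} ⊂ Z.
K = |A + A| / |A| = 18/6 = 3

Enumerate A + A = {a + b : a, b ∈ A}. With |A| = 6, there are |A|^2 = 36 ordered sum pairs; collecting distinct values, A + A = {-28, -21, -14, -7, -4, 0, 1, 3, 8, 10, 15, 17, 20, 25, 27, 30, 32, 34}, so |A + A| = 18. Thus K = 18/6 = 3. For comparison, the minimum possible |A + A| over all 6-element sets is 2·6 − 1 = 11 (so min K = 11/6), attained only by arithmetic progressions.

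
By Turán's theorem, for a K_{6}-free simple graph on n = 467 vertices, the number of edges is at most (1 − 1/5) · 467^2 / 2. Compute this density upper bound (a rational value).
Turán density bound = (4/5) · 467^2/2 = 436178/5 ≈ 87235.6

Turán's theorem: ex(n, K_{r+1}) is achieved by the complete r-partite Turán graph T(n, r) with parts as balanced as possible, and is at most (1 − 1/r) · n^2/2. For r = 5, n = 467: the density bound is (4/5) · 218089/2 = 436178/5 ≈ 87235.6. The integer-valued extremum is e(T(467, 5)) = 87235, which is strictly less than the density bound 436178/5 since 5 ∤ 467 (the parts of T(467, 5) cannot all be equal).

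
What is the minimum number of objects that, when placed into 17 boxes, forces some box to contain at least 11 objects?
n = (11 − 1)·17 + 1 = 171

By the generalised pigeonhole principle, to guarantee some box contains ≥ r objects we need more than (r − 1) · k objects total. Threshold: n = (r − 1) · k + 1. With r = 11 and k = 17: n = 10 · 17 + 1 = 170 + 1 = 171. For n = 170 = 10 · 17, we can put exactly 10 objects in every box, avoiding 11 in any single one — so 171 is tight.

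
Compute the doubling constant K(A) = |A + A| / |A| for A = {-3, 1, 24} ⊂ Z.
K = |A + A| / |A| = 6/3 = 2

Enumerate A + A = {a + b : a, b ∈ A}. With |A| = 3, there are |A|^2 = 9 ordered sum pairs; collecting distinct values, A + A = {-6, -2, 2, 21, 25, 48}, so |A + A| = 6. Thus K = 6/3 = 2. For comparison, the minimum possible |A + A| over all 3-element sets is 2·3 − 1 = 5 (so min K = 5/3), attained only by arithmetic progressions.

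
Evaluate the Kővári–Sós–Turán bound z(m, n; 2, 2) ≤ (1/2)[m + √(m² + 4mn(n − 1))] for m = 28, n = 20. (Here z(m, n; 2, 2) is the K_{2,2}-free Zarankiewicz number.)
z(28, 20; 2, 2) ≤ (1/2)[28 + √(28² + 4·28·20·19)] = (1/2)[28 + √43344] = 118.0961

Kővári–Sós–Turán: let r_1, ..., r_28 be the row sums and z = Σ r_i the total number of 1s. Each pair of columns can share at most one row with both entries 1 (else a 2×2 all-ones block appears), so Σ_i C(r_i, 2) ≤ C(20, 2) = 190. By convexity Σ_i C(r_i, 2) ≥ 28·C(z/28, 2) = z(z − 28)/(2·28), giving z² − 28z − 28·20·19 ≤ 0 and hence z ≤ (1/2)[28 + √(784 + 4·10640)] = (1/2)[28 + √43344] ≈ (1/2)(28 + 208.1922) = 118.0961.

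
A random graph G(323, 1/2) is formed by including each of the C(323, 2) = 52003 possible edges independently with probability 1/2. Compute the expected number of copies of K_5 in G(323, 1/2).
E[# K_5] = C(323, 5) · (1/2)^C(5, 2) = 28400294384 / 2^10 = 1775018399/64 = 27734662.484375

For each 5-subset S of vertices (there are C(323, 5) = 28400294384 such S), let X_S = 1 if S induces a K_5 (all C(5, 2) = 10 edges present). Then P(X_S = 1) = (1/2)^10 = 1/1024. By linearity of expectation, E[# K_5] = C(323, 5) · (1/2)^10 = 28400294384 / 1024 = 1775018399/64 = 27734662.484375.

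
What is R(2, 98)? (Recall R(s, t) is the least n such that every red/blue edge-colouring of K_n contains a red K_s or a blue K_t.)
R(2, 98) = 98

R(2, k) = k for all k ≥ 2: in a 2-colouring of K_k, either some edge is red (a red K_2) or all edges are blue (a blue K_k). And K_{97} coloured all-blue has no blue K_98, so R(2, 98) > 97. Hence R(2, 98) = 98.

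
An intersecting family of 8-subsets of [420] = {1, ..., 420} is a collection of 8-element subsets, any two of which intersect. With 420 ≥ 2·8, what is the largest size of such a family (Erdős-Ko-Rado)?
max |F| = C(419, 7) = 427747660965768

The Erdős-Ko-Rado theorem states: for n ≥ 2k, an intersecting family of k-subsets of an n-element set has size at most C(n − 1, k − 1), with equality for 'star' families {A ⊆ [n] : |A| = k, i ∈ A} (fix an element i). For n = 420, k = 8: C(419, 7) = 427747660965768.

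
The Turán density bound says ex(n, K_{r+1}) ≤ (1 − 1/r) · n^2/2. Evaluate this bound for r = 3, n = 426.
Turán density bound = (2/3) · 426^2/2 = 60492

Turán's theorem: ex(n, K_{r+1}) is achieved by the complete r-partite Turán graph T(n, r) with parts as balanced as possible, and is at most (1 − 1/r) · n^2/2. For r = 3, n = 426: the density bound is (2/3) · 181476/2 = 60492. Since 3 ∣ 426, the Turán graph T(426, 3) has parts of equal size 142, and its edge count e(T(426, 3)) = 60492 attains the density bound exactly.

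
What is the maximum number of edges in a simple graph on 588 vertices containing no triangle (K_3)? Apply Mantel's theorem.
ex(588, K_3) = ⌊588^2/4⌋ = 86436

Mantel (1907): a triangle-free graph on n vertices has at most ⌊n^2/4⌋ edges, with equality for the complete bipartite graph K_{⌊n/2⌋, ⌈n/2⌉}. For n = 588: ⌊588^2/4⌋ = ⌊345744/4⌋ = 86436. The extremal graph is K_{294, 294}, which has 294·294 = 86436 edges.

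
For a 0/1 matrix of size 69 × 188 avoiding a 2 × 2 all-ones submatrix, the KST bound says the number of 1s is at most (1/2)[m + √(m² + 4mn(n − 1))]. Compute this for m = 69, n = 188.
z(69, 188; 2, 2) ≤ (1/2)[69 + √(69² + 4·69·188·187)] = (1/2)[69 + √9707817] = 1592.3685

Kővári–Sós–Turán: let r_1, ..., r_69 be the row sums and z = Σ r_i the total number of 1s. Each pair of columns can share at most one row with both entries 1 (else a 2×2 all-ones block appears), so Σ_i C(r_i, 2) ≤ C(188, 2) = 17578. By convexity Σ_i C(r_i, 2) ≥ 69·C(z/69, 2) = z(z − 69)/(2·69), giving z² − 69z − 69·188·187 ≤ 0 and hence z ≤ (1/2)[69 + √(4761 + 4·2425764)] = (1/2)[69 + √9707817] ≈ (1/2)(69 + 3115.737) = 1592.3685.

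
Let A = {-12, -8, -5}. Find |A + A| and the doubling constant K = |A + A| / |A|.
K = |A + A| / |A| = 6/3 = 2

Enumerate A + A = {a + b : a, b ∈ A}. With |A| = 3, there are |A|^2 = 9 ordered sum pairs; collecting distinct values, A + A = {-24, -20, -17, -16, -13, -10}, so |A + A| = 6. Thus K = 6/3 = 2. For comparison, the minimum possible |A + A| over all 3-element sets is 2·3 − 1 = 5 (so min K = 5/3), attained only by arithmetic progressions.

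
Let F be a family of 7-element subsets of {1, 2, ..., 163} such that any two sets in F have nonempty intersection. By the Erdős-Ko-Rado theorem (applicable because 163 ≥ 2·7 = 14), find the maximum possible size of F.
max |F| = C(162, 6) = 22860316584

Erdős-Ko-Rado (1961): when n ≥ 2k, max |F| = C(n−1, k−1). The bound is attained by the star {A : i ∈ A} for any fixed i ∈ [n]. Here C(163−1, 7−1) = C(162, 6) = 22860316584.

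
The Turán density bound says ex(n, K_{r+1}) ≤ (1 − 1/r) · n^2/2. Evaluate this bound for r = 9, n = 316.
Turán density bound = (8/9) · 316^2/2 = 399424/9 ≈ 44380.4444

Turán's theorem: ex(n, K_{r+1}) is achieved by the complete r-partite Turán graph T(n, r) with parts as balanced as possible, and is at most (1 − 1/r) · n^2/2. For r = 9, n = 316: the density bound is (8/9) · 99856/2 = 399424/9 ≈ 44380.4444. The integer-valued extremum is e(T(316, 9)) = 44380, which is strictly less than the density bound 399424/9 since 9 ∤ 316 (the parts of T(316, 9) cannot all be equal).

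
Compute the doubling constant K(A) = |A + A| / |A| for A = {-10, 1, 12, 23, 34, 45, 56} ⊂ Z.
K = |A + A| / |A| = 13/7

Enumerate A + A = {a + b : a, b ∈ A}. With |A| = 7, there are |A|^2 = 49 ordered sum pairs; collecting distinct values, A + A = {-20, -9, 2, 13, 24, 35, 46, 57, 68, 79, 90, 101, 112}, so |A + A| = 13. Thus K = 13/7. Here |A + A| = 2|A| − 1 = 13, the minimum possible — so K = 13/7 is minimal, which holds iff A is an arithmetic progression.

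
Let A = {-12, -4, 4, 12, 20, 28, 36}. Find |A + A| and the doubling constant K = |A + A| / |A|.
K = |A + A| / |A| = 13/7

Enumerate A + A = {a + b : a, b ∈ A}. With |A| = 7, there are |A|^2 = 49 ordered sum pairs; collecting distinct values, A + A = {-24, -16, -8, 0, 8, 16, 24, 32, 40, 48, 56, 64, 72}, so |A + A| = 13. Thus K = 13/7. Here |A + A| = 2|A| − 1 = 13, the minimum possible — so K = 13/7 is minimal, which holds iff A is an arithmetic progression.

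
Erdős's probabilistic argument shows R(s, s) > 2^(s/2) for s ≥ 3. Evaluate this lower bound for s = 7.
2^(7/2) = 11.3137; so R(7, 7) > 11.3137

Colour each edge of K_n uniformly at random with red/blue. The expected number of monochromatic K_7 is C(n, 7) · 2 · 2^(−C(7,2)). If C(n, 7) · 2^(1 − C(7,2)) < 1, then with positive probability no monochromatic K_7 exists, so R(7, 7) > n. The standard estimate C(n, 7) ≤ n^7/7! shows this inequality holds whenever n ≤ 2^(7/2) (since 7! · 2^(C(7,2) − 1) > 2^(7^2/2) ≥ n^7). Hence R(7, 7) > 2^(7/2) = 11.3137.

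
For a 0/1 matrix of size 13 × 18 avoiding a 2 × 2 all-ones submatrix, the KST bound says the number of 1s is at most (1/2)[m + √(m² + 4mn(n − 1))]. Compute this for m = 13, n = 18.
z(13, 18; 2, 2) ≤ (1/2)[13 + √(13² + 4·13·18·17)] = (1/2)[13 + √16081] = 69.9054

Kővári–Sós–Turán: let r_1, ..., r_13 be the row sums and z = Σ r_i the total number of 1s. Each pair of columns can share at most one row with both entries 1 (else a 2×2 all-ones block appears), so Σ_i C(r_i, 2) ≤ C(18, 2) = 153. By convexity Σ_i C(r_i, 2) ≥ 13·C(z/13, 2) = z(z − 13)/(2·13), giving z² − 13z − 13·18·17 ≤ 0 and hence z ≤ (1/2)[13 + √(169 + 4·3978)] = (1/2)[13 + √16081] ≈ (1/2)(13 + 126.8109) = 69.9054.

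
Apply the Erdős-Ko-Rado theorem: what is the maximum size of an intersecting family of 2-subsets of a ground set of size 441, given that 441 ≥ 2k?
max |F| = C(440, 1) = 440

The Erdős-Ko-Rado theorem states: for n ≥ 2k, an intersecting family of k-subsets of an n-element set has size at most C(n − 1, k − 1), with equality for 'star' families {A ⊆ [n] : |A| = k, i ∈ A} (fix an element i). For n = 441, k = 2: C(440, 1) = 440.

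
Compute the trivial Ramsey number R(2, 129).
R(2, 129) = 129

R(2, k) = k for all k ≥ 2: in a 2-colouring of K_k, either some edge is red (a red K_2) or all edges are blue (a blue K_k). And K_{128} coloured all-blue has no blue K_129, so R(2, 129) > 128. Hence R(2, 129) = 129.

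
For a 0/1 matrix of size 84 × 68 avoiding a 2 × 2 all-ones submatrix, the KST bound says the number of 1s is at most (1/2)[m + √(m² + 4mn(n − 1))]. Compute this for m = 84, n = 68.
z(84, 68; 2, 2) ≤ (1/2)[84 + √(84² + 4·84·68·67)] = (1/2)[84 + √1537872] = 662.0548

Kővári–Sós–Turán: let r_1, ..., r_84 be the row sums and z = Σ r_i the total number of 1s. Each pair of columns can share at most one row with both entries 1 (else a 2×2 all-ones block appears), so Σ_i C(r_i, 2) ≤ C(68, 2) = 2278. By convexity Σ_i C(r_i, 2) ≥ 84·C(z/84, 2) = z(z − 84)/(2·84), giving z² − 84z − 84·68·67 ≤ 0 and hence z ≤ (1/2)[84 + √(7056 + 4·382704)] = (1/2)[84 + √1537872] ≈ (1/2)(84 + 1240.1097) = 662.0548.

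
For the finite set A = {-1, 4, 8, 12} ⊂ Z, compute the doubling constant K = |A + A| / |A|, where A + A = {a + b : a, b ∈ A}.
K = |A + A| / |A| = 9/4

Enumerate A + A = {a + b : a, b ∈ A}. With |A| = 4, there are |A|^2 = 16 ordered sum pairs; collecting distinct values, A + A = {-2, 3, 7, 8, 11, 12, 16, 20, 24}, so |A + A| = 9. Thus K = 9/4. For comparison, the minimum possible |A + A| over all 4-element sets is 2·4 − 1 = 7 (so min K = 7/4), attained only by arithmetic progressions.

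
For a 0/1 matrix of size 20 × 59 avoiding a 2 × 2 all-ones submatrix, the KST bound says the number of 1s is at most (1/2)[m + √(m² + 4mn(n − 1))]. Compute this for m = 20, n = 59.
z(20, 59; 2, 2) ≤ (1/2)[20 + √(20² + 4·20·59·58)] = (1/2)[20 + √274160] = 271.8015

Kővári–Sós–Turán: let r_1, ..., r_20 be the row sums and z = Σ r_i the total number of 1s. Each pair of columns can share at most one row with both entries 1 (else a 2×2 all-ones block appears), so Σ_i C(r_i, 2) ≤ C(59, 2) = 1711. By convexity Σ_i C(r_i, 2) ≥ 20·C(z/20, 2) = z(z − 20)/(2·20), giving z² − 20z − 20·59·58 ≤ 0 and hence z ≤ (1/2)[20 + √(400 + 4·68440)] = (1/2)[20 + √274160] ≈ (1/2)(20 + 523.6029) = 271.8015.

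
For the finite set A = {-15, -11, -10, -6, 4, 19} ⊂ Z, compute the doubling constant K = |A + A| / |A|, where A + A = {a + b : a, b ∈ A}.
K = |A + A| / |A| = 19/6

Enumerate A + A = {a + b : a, b ∈ A}. With |A| = 6, there are |A|^2 = 36 ordered sum pairs; collecting distinct values, A + A = {-30, -26, -25, -22, -21, -20, -17, -16, -12, -11, -7, -6, -2, 4, 8, 9, 13, 23, 38}, so |A + A| = 19. Thus K = 19/6. For comparison, the minimum possible |A + A| over all 6-element sets is 2·6 − 1 = 11 (so min K = 11/6), attained only by arithmetic progressions.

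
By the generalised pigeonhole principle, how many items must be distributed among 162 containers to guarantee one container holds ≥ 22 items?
n = (22 − 1)·162 + 1 = 3403

By the generalised pigeonhole principle, to guarantee some box contains ≥ r objects we need more than (r − 1) · k objects total. Threshold: n = (r − 1) · k + 1. With r = 22 and k = 162: n = 21 · 162 + 1 = 3402 + 1 = 3403. For n = 3402 = 21 · 162, we can put exactly 21 objects in every box, avoiding 22 in any single one — so 3403 is tight.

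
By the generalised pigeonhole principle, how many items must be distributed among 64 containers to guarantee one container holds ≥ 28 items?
n = (28 − 1)·64 + 1 = 1729

By the generalised pigeonhole principle, to guarantee some box contains ≥ r objects we need more than (r − 1) · k objects total. Threshold: n = (r − 1) · k + 1. With r = 28 and k = 64: n = 27 · 64 + 1 = 1728 + 1 = 1729. For n = 1728 = 27 · 64, we can put exactly 27 objects in every box, avoiding 28 in any single one — so 1729 is tight.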